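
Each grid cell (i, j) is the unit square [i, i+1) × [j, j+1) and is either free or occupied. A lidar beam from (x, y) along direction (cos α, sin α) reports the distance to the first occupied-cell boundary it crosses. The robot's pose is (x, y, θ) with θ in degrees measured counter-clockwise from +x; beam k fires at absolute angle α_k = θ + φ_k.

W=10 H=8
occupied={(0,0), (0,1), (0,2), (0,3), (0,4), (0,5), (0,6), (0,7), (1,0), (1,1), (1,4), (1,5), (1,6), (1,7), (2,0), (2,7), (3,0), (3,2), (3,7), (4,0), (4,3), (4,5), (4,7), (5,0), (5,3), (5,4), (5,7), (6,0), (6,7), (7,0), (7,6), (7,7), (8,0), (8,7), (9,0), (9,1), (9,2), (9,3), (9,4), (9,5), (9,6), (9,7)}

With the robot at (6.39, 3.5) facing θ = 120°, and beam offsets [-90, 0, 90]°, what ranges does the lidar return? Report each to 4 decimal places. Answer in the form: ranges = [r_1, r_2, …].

beam 1: φ=-90°, α=30°
  d=(0.8660,0.5000)  start (6,3)  tX=0.7044 tY=1.0000  stride 1/|dx|=1.1547 1/|dy|=2.0000
    cross x-line → (7,3), t=0.7044
    cross y-line → (7,4), t=1.0000
    cross x-line → (8,4), t=1.8591
    cross y-line → (8,5), t=3.0000
    cross x-line → (9,5), t=3.0138 (wall)
  → r_1 = 3.0138
beam 2: φ=0°, α=120°
  d=(-0.5000,0.8660)  start (6,3)  tX=0.7800 tY=0.5774  stride 1/|dx|=2.0000 1/|dy|=1.1547
    cross y-line → (6,4), t=0.5774
    cross x-line → (5,4), t=0.7800 (wall)
  → r_2 = 0.7800
beam 3: φ=90°, α=210°
  d=(-0.8660,-0.5000)  start (6,3)  tX=0.4503 tY=1.0000  stride 1/|dx|=1.1547 1/|dy|=2.0000
    cross x-line → (5,3), t=0.4503 (wall)
  → r_3 = 0.4503

ranges = [3.0138, 0.7800, 0.4503]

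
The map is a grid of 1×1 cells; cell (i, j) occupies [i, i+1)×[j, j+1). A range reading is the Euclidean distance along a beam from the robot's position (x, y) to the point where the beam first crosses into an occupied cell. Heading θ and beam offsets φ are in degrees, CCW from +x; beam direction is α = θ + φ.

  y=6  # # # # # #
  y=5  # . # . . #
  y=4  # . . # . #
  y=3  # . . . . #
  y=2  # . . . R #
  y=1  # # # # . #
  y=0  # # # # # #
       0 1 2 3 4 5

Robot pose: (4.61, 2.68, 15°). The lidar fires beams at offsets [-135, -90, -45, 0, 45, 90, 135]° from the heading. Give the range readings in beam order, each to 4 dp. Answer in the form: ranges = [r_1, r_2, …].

beam 1: φ=-135°, α=240°
  cosα=-0.5000 sinα=-0.8660 | (4,2) | tMaxX 1.2200 tMaxY 0.7852 | tΔX 2.0000 tΔY 1.1547
    t=0.7852 [y] (4,1)
    t=1.2200 [x] (3,1) — stop
  → r_1 = 1.2200
beam 2: φ=-90°, α=285°
  cosα=0.2588 sinα=-0.9659 | (4,2) | tMaxX 1.5068 tMaxY 0.7040 | tΔX 3.8637 tΔY 1.0353
    t=0.7040 [y] (4,1)
    t=1.5068 [x] (5,1) — stop
  → r_2 = 1.5068
beam 3: φ=-45°, α=330°
  cosα=0.8660 sinα=-0.5000 | (4,2) | tMaxX 0.4503 tMaxY 1.3600 | tΔX 1.1547 tΔY 2.0000
    t=0.4503 [x] (5,2) — stop
  → r_3 = 0.4503
beam 4: φ=0°, α=15°
  cosα=0.9659 sinα=0.2588 | (4,2) | tMaxX 0.4038 tMaxY 1.2364 | tΔX 1.0353 tΔY 3.8637
    t=0.4038 [x] (5,2) — stop
  → r_4 = 0.4038
beam 5: φ=45°, α=60°
  cosα=0.5000 sinα=0.8660 | (4,2) | tMaxX 0.7800 tMaxY 0.3695 | tΔX 2.0000 tΔY 1.1547
    t=0.3695 [y] (4,3)
    t=0.7800 [x] (5,3) — stop
  → r_5 = 0.7800
beam 6: φ=90°, α=105°
  cosα=-0.2588 sinα=0.9659 | (4,2) | tMaxX 2.3569 tMaxY 0.3313 | tΔX 3.8637 tΔY 1.0353
    t=0.3313 [y] (4,3)
    t=1.3666 [y] (4,4)
    t=2.3569 [x] (3,4) — stop
  → r_6 = 2.3569
beam 7: φ=135°, α=150°
  cosα=-0.8660 sinα=0.5000 | (4,2) | tMaxX 0.7044 tMaxY 0.6400 | tΔX 1.1547 tΔY 2.0000
    t=0.6400 [y] (4,3)
    t=0.7044 [x] (3,3)
    t=1.8591 [x] (2,3)
    t=2.6400 [y] (2,4)
    t=3.0138 [x] (1,4)
    t=4.1685 [x] (0,4) — stop
  → r_7 = 4.1685

ranges = [1.2200, 1.5068, 0.4503, 0.4038, 0.7800, 2.3569, 4.1685]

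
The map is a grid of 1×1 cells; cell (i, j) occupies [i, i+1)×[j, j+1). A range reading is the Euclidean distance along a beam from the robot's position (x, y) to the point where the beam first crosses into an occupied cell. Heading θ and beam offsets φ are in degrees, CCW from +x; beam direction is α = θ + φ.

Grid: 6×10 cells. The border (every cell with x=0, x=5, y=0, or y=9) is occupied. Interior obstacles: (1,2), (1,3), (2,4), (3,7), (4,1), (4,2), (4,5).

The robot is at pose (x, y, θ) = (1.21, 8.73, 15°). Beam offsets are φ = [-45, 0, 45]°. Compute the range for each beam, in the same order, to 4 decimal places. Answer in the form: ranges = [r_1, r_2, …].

beam 1: φ=-45°, α=330°
  cosα=0.8660 sinα=-0.5000 | (1,8) | tMaxX 0.9122 tMaxY 1.4600 | tΔX 1.1547 tΔY 2.0000
    t=0.9122 [x] (2,8)
    t=1.4600 [y] (2,7)
    t=2.0669 [x] (3,7) — stop
  → r_1 = 2.0669
beam 2: φ=0°, α=15°
  cosα=0.9659 sinα=0.2588 | (1,8) | tMaxX 0.8179 tMaxY 1.0432 | tΔX 1.0353 tΔY 3.8637
    t=0.8179 [x] (2,8)
    t=1.0432 [y] (2,9) — stop
  → r_2 = 1.0432
beam 3: φ=45°, α=60°
  cosα=0.5000 sinα=0.8660 | (1,8) | tMaxX 1.5800 tMaxY 0.3118 | tΔX 2.0000 tΔY 1.1547
    t=0.3118 [y] (1,9) — stop
  → r_3 = 0.3118

ranges = [2.0669, 1.0432, 0.3118]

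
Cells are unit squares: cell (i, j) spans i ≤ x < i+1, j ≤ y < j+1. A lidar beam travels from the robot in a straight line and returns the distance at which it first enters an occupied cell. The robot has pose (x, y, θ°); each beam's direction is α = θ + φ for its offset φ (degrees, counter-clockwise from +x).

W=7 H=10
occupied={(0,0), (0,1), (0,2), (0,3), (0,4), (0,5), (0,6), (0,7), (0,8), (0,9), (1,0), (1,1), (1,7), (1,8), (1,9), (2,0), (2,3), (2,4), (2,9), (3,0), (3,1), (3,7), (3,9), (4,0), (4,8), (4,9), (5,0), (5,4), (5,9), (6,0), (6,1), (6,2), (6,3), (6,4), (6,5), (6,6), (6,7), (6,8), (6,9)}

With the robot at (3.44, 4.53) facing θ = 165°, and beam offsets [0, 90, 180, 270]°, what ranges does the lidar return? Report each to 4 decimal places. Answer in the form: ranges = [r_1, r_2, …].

ranges = [0.4555, 3.6545, 1.6150, 3.5924]

beam 1: φ=0°, α=165°
  cosα=-0.9659 sinα=0.2588 | (3,4) | tMaxX 0.4555 tMaxY 1.8159 | tΔX 1.0353 tΔY 3.8637
    t=0.4555 [x] (2,4) — stop
  → r_1 = 0.4555
beam 2: φ=90°, α=255°
  cosα=-0.2588 sinα=-0.9659 | (3,4) | tMaxX 1.7000 tMaxY 0.5487 | tΔX 3.8637 tΔY 1.0353
    t=0.5487 [y] (3,3)
    t=1.5840 [y] (3,2)
    t=1.7000 [x] (2,2)
    t=2.6192 [y] (2,1)
    t=3.6545 [y] (2,0) — stop
  → r_2 = 3.6545
beam 3: φ=180°, α=345°
  cosα=0.9659 sinα=-0.2588 | (3,4) | tMaxX 0.5798 tMaxY 2.0478 | tΔX 1.0353 tΔY 3.8637
    t=0.5798 [x] (4,4)
    t=1.6150 [x] (5,4) — stop
  → r_3 = 1.6150
beam 4: φ=270°, α=75°
  cosα=0.2588 sinα=0.9659 | (3,4) | tMaxX 2.1637 tMaxY 0.4866 | tΔX 3.8637 tΔY 1.0353
    t=0.4866 [y] (3,5)
    t=1.5219 [y] (3,6)
    t=2.1637 [x] (4,6)
    t=2.5571 [y] (4,7)
    t=3.5924 [y] (4,8) — stop
  → r_4 = 3.5924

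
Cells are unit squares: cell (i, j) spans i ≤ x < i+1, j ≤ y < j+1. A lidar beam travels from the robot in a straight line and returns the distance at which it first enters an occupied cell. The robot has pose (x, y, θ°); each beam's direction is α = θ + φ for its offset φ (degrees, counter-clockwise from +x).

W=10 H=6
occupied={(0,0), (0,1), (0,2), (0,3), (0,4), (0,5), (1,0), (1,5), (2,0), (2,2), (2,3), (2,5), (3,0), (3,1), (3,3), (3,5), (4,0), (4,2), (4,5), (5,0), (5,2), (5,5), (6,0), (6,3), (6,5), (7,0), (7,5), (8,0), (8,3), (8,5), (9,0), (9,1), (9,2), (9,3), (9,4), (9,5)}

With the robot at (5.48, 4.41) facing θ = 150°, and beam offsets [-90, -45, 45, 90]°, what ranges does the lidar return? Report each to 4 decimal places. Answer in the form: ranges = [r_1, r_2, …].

ranges = [0.6813, 0.6108, 1.5841, 1.6281]

beam 1: φ=-90°, α=60°
  direction (0.5000, 0.8660); cell (5,4); t to first gridline: x 1.0400, y 0.6813 (then +2.0000 / +1.1547)
    (5,5) via y @ 0.6813  # hit
  → r_1 = 0.6813
beam 2: φ=-45°, α=105°
  direction (-0.2588, 0.9659); cell (5,4); t to first gridline: x 1.8546, y 0.6108 (then +3.8637 / +1.0353)
    (5,5) via y @ 0.6108  # hit
  → r_2 = 0.6108
beam 3: φ=45°, α=195°
  direction (-0.9659, -0.2588); cell (5,4); t to first gridline: x 0.4969, y 1.5841 (then +1.0353 / +3.8637)
    (4,4) via x @ 0.4969
    (3,4) via x @ 1.5322
    (3,3) via y @ 1.5841  # hit
  → r_3 = 1.5841
beam 4: φ=90°, α=240°
  direction (-0.5000, -0.8660); cell (5,4); t to first gridline: x 0.9600, y 0.4734 (then +2.0000 / +1.1547)
    (5,3) via y @ 0.4734
    (4,3) via x @ 0.9600
    (4,2) via y @ 1.6281  # hit
  → r_4 = 1.6281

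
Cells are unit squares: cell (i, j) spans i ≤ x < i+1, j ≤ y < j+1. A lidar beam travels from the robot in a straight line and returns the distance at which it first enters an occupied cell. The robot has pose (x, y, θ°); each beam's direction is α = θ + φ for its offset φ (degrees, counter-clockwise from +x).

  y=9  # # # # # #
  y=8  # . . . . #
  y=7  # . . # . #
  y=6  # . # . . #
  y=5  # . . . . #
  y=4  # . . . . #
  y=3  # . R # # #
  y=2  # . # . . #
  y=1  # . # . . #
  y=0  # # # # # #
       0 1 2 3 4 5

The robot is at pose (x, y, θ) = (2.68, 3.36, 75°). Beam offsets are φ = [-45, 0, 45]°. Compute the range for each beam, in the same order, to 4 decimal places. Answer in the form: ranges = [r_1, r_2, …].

beam 1: φ=-45°, α=30°
  direction (0.8660, 0.5000); cell (2,3); t to first gridline: x 0.3695, y 1.2800 (then +1.1547 / +2.0000)
    (3,3) via x @ 0.3695  # hit
  → r_1 = 0.3695
beam 2: φ=0°, α=75°
  direction (0.2588, 0.9659); cell (2,3); t to first gridline: x 1.2364, y 0.6626 (then +3.8637 / +1.0353)
    (2,4) via y @ 0.6626
    (3,4) via x @ 1.2364
    (3,5) via y @ 1.6979
    (3,6) via y @ 2.7331
    (3,7) via y @ 3.7684  # hit
  → r_2 = 3.7684
beam 3: φ=45°, α=120°
  direction (-0.5000, 0.8660); cell (2,3); t to first gridline: x 1.3600, y 0.7390 (then +2.0000 / +1.1547)
    (2,4) via y @ 0.7390
    (1,4) via x @ 1.3600
    (1,5) via y @ 1.8937
    (1,6) via y @ 3.0484
    (0,6) via x @ 3.3600  # hit
  → r_3 = 3.3600

ranges = [0.3695, 3.7684, 3.3600]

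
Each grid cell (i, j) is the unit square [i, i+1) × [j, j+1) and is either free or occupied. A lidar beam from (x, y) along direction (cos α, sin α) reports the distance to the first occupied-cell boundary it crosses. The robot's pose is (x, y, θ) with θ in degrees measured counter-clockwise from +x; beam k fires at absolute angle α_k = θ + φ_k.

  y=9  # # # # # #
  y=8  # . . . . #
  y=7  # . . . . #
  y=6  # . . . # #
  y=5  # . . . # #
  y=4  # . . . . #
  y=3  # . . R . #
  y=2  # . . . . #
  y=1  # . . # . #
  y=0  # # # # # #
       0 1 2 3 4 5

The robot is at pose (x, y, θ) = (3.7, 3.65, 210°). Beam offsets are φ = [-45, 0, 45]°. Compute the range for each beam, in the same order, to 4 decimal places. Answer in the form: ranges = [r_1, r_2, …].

ranges = [2.7952, 3.1177, 1.7082]

beam 1: φ=-45°, α=165°
  cosα=-0.9659 sinα=0.2588 | (3,3) | tMaxX 0.7247 tMaxY 1.3523 | tΔX 1.0353 tΔY 3.8637
    t=0.7247 [x] (2,3)
    t=1.3523 [y] (2,4)
    t=1.7600 [x] (1,4)
    t=2.7952 [x] (0,4) — stop
  → r_1 = 2.7952
beam 2: φ=0°, α=210°
  cosα=-0.8660 sinα=-0.5000 | (3,3) | tMaxX 0.8083 tMaxY 1.3000 | tΔX 1.1547 tΔY 2.0000
    t=0.8083 [x] (2,3)
    t=1.3000 [y] (2,2)
    t=1.9630 [x] (1,2)
    t=3.1177 [x] (0,2) — stop
  → r_2 = 3.1177
beam 3: φ=45°, α=255°
  cosα=-0.2588 sinα=-0.9659 | (3,3) | tMaxX 2.7046 tMaxY 0.6729 | tΔX 3.8637 tΔY 1.0353
    t=0.6729 [y] (3,2)
    t=1.7082 [y] (3,1) — stop
  → r_3 = 1.7082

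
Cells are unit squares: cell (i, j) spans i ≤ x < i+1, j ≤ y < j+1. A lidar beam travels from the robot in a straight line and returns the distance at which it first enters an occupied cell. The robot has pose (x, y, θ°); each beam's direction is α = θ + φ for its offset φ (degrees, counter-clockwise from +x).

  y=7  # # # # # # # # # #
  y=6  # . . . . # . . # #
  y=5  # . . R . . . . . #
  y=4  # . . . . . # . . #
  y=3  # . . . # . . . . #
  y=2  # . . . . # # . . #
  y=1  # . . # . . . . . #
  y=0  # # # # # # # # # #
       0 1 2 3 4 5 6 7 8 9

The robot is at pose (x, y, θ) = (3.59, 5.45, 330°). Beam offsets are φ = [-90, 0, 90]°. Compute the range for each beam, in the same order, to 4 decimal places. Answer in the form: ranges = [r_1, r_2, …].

ranges = [5.1384, 2.7828, 1.7898]

beam 1: φ=-90°, α=240°
  d=(-0.5000,-0.8660)  start (3,5)  tX=1.1800 tY=0.5196  stride 1/|dx|=2.0000 1/|dy|=1.1547
    cross y-line → (3,4), t=0.5196
    cross x-line → (2,4), t=1.1800
    cross y-line → (2,3), t=1.6743
    cross y-line → (2,2), t=2.8290
    cross x-line → (1,2), t=3.1800
    cross y-line → (1,1), t=3.9837
    cross y-line → (1,0), t=5.1384 (wall)
  → r_1 = 5.1384
beam 2: φ=0°, α=330°
  d=(0.8660,-0.5000)  start (3,5)  tX=0.4734 tY=0.9000  stride 1/|dx|=1.1547 1/|dy|=2.0000
    cross x-line → (4,5), t=0.4734
    cross y-line → (4,4), t=0.9000
    cross x-line → (5,4), t=1.6281
    cross x-line → (6,4), t=2.7828 (wall)
  → r_2 = 2.7828
beam 3: φ=90°, α=60°
  d=(0.5000,0.8660)  start (3,5)  tX=0.8200 tY=0.6351  stride 1/|dx|=2.0000 1/|dy|=1.1547
    cross y-line → (3,6), t=0.6351
    cross x-line → (4,6), t=0.8200
    cross y-line → (4,7), t=1.7898 (wall)
  → r_3 = 1.7898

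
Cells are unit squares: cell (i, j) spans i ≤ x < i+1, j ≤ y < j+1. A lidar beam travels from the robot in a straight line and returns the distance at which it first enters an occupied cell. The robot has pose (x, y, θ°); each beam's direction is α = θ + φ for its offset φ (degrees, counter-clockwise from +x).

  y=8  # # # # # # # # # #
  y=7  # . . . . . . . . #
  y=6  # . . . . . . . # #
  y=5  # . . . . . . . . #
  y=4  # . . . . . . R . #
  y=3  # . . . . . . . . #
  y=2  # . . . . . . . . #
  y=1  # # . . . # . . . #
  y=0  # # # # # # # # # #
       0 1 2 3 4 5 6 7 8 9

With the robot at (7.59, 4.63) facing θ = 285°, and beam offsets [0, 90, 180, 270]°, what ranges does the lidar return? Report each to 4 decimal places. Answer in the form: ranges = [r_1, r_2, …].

beam 1: φ=0°, α=285°
  d=(0.2588,-0.9659)  start (7,4)  tX=1.5841 tY=0.6522  stride 1/|dx|=3.8637 1/|dy|=1.0353
    cross y-line → (7,3), t=0.6522
    cross x-line → (8,3), t=1.5841
    cross y-line → (8,2), t=1.6875
    cross y-line → (8,1), t=2.7228
    cross y-line → (8,0), t=3.7581 (wall)
  → r_1 = 3.7581
beam 2: φ=90°, α=15°
  d=(0.9659,0.2588)  start (7,4)  tX=0.4245 tY=1.4296  stride 1/|dx|=1.0353 1/|dy|=3.8637
    cross x-line → (8,4), t=0.4245
    cross y-line → (8,5), t=1.4296
    cross x-line → (9,5), t=1.4597 (wall)
  → r_2 = 1.4597
beam 3: φ=180°, α=105°
  d=(-0.2588,0.9659)  start (7,4)  tX=2.2796 tY=0.3831  stride 1/|dx|=3.8637 1/|dy|=1.0353
    cross y-line → (7,5), t=0.3831
    cross y-line → (7,6), t=1.4183
    cross x-line → (6,6), t=2.2796
    cross y-line → (6,7), t=2.4536
    cross y-line → (6,8), t=3.4889 (wall)
  → r_3 = 3.4889
beam 4: φ=270°, α=195°
  d=(-0.9659,-0.2588)  start (7,4)  tX=0.6108 tY=2.4341  stride 1/|dx|=1.0353 1/|dy|=3.8637
    cross x-line → (6,4), t=0.6108
    cross x-line → (5,4), t=1.6461
    cross y-line → (5,3), t=2.4341
    cross x-line → (4,3), t=2.6814
    cross x-line → (3,3), t=3.7166
    cross x-line → (2,3), t=4.7519
    cross x-line → (1,3), t=5.7872
    cross y-line → (1,2), t=6.2978
    cross x-line → (0,2), t=6.8225 (wall)
  → r_4 = 6.8225

ranges = [3.7581, 1.4597, 3.4889, 6.8225]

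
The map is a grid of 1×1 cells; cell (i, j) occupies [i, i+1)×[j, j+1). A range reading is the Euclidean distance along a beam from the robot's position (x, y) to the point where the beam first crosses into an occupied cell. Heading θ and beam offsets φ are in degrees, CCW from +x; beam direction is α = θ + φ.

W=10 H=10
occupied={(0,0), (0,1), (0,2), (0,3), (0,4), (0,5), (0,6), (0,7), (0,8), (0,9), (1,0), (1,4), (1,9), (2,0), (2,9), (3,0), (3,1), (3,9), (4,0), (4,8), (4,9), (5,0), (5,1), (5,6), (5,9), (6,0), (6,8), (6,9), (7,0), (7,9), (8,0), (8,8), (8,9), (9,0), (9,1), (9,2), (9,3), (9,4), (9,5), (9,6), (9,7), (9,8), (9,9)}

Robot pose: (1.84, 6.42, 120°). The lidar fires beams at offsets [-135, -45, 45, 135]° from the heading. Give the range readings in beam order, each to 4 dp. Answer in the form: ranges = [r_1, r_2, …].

ranges = [7.4126, 2.6710, 0.8696, 1.4701]

beam 1: φ=-135°, α=345°
  cosα=0.9659 sinα=-0.2588 | (1,6) | tMaxX 0.1656 tMaxY 1.6228 | tΔX 1.0353 tΔY 3.8637
    t=0.1656 [x] (2,6)
    t=1.2009 [x] (3,6)
    t=1.6228 [y] (3,5)
    t=2.2362 [x] (4,5)
    t=3.2715 [x] (5,5)
    t=4.3067 [x] (6,5)
    t=5.3420 [x] (7,5)
    t=5.4865 [y] (7,4)
    t=6.3773 [x] (8,4)
    t=7.4126 [x] (9,4) — stop
  → r_1 = 7.4126
beam 2: φ=-45°, α=75°
  cosα=0.2588 sinα=0.9659 | (1,6) | tMaxX 0.6182 tMaxY 0.6005 | tΔX 3.8637 tΔY 1.0353
    t=0.6005 [y] (1,7)
    t=0.6182 [x] (2,7)
    t=1.6357 [y] (2,8)
    t=2.6710 [y] (2,9) — stop
  → r_2 = 2.6710
beam 3: φ=45°, α=165°
  cosα=-0.9659 sinα=0.2588 | (1,6) | tMaxX 0.8696 tMaxY 2.2409 | tΔX 1.0353 tΔY 3.8637
    t=0.8696 [x] (0,6) — stop
  → r_3 = 0.8696
beam 4: φ=135°, α=255°
  cosα=-0.2588 sinα=-0.9659 | (1,6) | tMaxX 3.2455 tMaxY 0.4348 | tΔX 3.8637 tΔY 1.0353
    t=0.4348 [y] (1,5)
    t=1.4701 [y] (1,4) — stop
  → r_4 = 1.4701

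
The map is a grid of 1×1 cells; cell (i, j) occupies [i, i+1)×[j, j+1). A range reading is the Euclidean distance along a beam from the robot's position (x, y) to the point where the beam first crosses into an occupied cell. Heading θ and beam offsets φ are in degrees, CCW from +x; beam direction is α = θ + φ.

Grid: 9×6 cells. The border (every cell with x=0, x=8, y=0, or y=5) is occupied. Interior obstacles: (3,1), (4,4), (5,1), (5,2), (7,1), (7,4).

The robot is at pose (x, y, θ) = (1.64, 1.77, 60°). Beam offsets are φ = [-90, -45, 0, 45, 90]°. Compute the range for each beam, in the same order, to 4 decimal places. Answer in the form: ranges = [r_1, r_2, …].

ranges = [1.5400, 3.4785, 3.7297, 2.4728, 0.7390]

beam 1: φ=-90°, α=330°
  direction (0.8660, -0.5000); cell (1,1); t to first gridline: x 0.4157, y 1.5400 (then +1.1547 / +2.0000)
    (2,1) via x @ 0.4157
    (2,0) via y @ 1.5400  # hit
  → r_1 = 1.5400
beam 2: φ=-45°, α=15°
  direction (0.9659, 0.2588); cell (1,1); t to first gridline: x 0.3727, y 0.8887 (then +1.0353 / +3.8637)
    (2,1) via x @ 0.3727
    (2,2) via y @ 0.8887
    (3,2) via x @ 1.4080
    (4,2) via x @ 2.4433
    (5,2) via x @ 3.4785  # hit
  → r_2 = 3.4785
beam 3: φ=0°, α=60°
  direction (0.5000, 0.8660); cell (1,1); t to first gridline: x 0.7200, y 0.2656 (then +2.0000 / +1.1547)
    (1,2) via y @ 0.2656
    (2,2) via x @ 0.7200
    (2,3) via y @ 1.4203
    (2,4) via y @ 2.5750
    (3,4) via x @ 2.7200
    (3,5) via y @ 3.7297  # hit
  → r_3 = 3.7297
beam 4: φ=45°, α=105°
  direction (-0.2588, 0.9659); cell (1,1); t to first gridline: x 2.4728, y 0.2381 (then +3.8637 / +1.0353)
    (1,2) via y @ 0.2381
    (1,3) via y @ 1.2734
    (1,4) via y @ 2.3087
    (0,4) via x @ 2.4728  # hit
  → r_4 = 2.4728
beam 5: φ=90°, α=150°
  direction (-0.8660, 0.5000); cell (1,1); t to first gridline: x 0.7390, y 0.4600 (then +1.1547 / +2.0000)
    (1,2) via y @ 0.4600
    (0,2) via x @ 0.7390  # hit
  → r_5 = 0.7390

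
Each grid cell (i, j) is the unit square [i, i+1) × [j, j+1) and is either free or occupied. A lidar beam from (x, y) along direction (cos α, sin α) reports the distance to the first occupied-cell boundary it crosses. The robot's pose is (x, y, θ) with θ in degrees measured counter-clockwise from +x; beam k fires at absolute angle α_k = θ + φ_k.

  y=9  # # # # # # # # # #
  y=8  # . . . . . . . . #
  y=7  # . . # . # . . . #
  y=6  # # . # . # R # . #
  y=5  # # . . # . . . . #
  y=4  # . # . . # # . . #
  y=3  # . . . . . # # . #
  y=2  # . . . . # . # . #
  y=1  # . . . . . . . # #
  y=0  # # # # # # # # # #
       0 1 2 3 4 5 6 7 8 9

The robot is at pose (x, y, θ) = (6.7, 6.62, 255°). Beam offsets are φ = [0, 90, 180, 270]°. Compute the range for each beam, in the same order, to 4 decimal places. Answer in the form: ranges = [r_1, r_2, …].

beam 1: φ=0°, α=255°
  cosα=-0.2588 sinα=-0.9659 | (6,6) | tMaxX 2.7046 tMaxY 0.6419 | tΔX 3.8637 tΔY 1.0353
    t=0.6419 [y] (6,5)
    t=1.6771 [y] (6,4) — stop
  → r_1 = 1.6771
beam 2: φ=90°, α=345°
  cosα=0.9659 sinα=-0.2588 | (6,6) | tMaxX 0.3106 tMaxY 2.3955 | tΔX 1.0353 tΔY 3.8637
    t=0.3106 [x] (7,6) — stop
  → r_2 = 0.3106
beam 3: φ=180°, α=75°
  cosα=0.2588 sinα=0.9659 | (6,6) | tMaxX 1.1591 tMaxY 0.3934 | tΔX 3.8637 tΔY 1.0353
    t=0.3934 [y] (6,7)
    t=1.1591 [x] (7,7)
    t=1.4287 [y] (7,8)
    t=2.4640 [y] (7,9) — stop
  → r_3 = 2.4640
beam 4: φ=270°, α=165°
  cosα=-0.9659 sinα=0.2588 | (6,6) | tMaxX 0.7247 tMaxY 1.4682 | tΔX 1.0353 tΔY 3.8637
    t=0.7247 [x] (5,6) — stop
  → r_4 = 0.7247

ranges = [1.6771, 0.3106, 2.4640, 0.7247]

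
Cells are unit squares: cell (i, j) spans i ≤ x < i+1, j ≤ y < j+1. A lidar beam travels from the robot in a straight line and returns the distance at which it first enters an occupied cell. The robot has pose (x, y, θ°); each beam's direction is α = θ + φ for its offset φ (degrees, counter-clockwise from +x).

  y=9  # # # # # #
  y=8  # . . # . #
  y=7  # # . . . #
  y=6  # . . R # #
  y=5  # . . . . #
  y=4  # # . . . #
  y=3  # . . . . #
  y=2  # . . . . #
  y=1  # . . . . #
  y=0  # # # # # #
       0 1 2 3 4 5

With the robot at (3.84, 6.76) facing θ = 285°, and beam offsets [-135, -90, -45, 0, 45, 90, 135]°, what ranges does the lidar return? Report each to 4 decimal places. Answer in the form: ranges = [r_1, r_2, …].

ranges = [2.1246, 2.9402, 5.6800, 0.6182, 0.1848, 0.1656, 2.3200]

beam 1: φ=-135°, α=150°
  direction (-0.8660, 0.5000); cell (3,6); t to first gridline: x 0.9699, y 0.4800 (then +1.1547 / +2.0000)
    (3,7) via y @ 0.4800
    (2,7) via x @ 0.9699
    (1,7) via x @ 2.1246  # hit
  → r_1 = 2.1246
beam 2: φ=-90°, α=195°
  direction (-0.9659, -0.2588); cell (3,6); t to first gridline: x 0.8696, y 2.9364 (then +1.0353 / +3.8637)
    (2,6) via x @ 0.8696
    (1,6) via x @ 1.9049
    (1,5) via y @ 2.9364
    (0,5) via x @ 2.9402  # hit
  → r_2 = 2.9402
beam 3: φ=-45°, α=240°
  direction (-0.5000, -0.8660); cell (3,6); t to first gridline: x 1.6800, y 0.8776 (then +2.0000 / +1.1547)
    (3,5) via y @ 0.8776
    (2,5) via x @ 1.6800
    (2,4) via y @ 2.0323
    (2,3) via y @ 3.1870
    (1,3) via x @ 3.6800
    (1,2) via y @ 4.3417
    (1,1) via y @ 5.4964
    (0,1) via x @ 5.6800  # hit
  → r_3 = 5.6800
beam 4: φ=0°, α=285°
  direction (0.2588, -0.9659); cell (3,6); t to first gridline: x 0.6182, y 0.7868 (then +3.8637 / +1.0353)
    (4,6) via x @ 0.6182  # hit
  → r_4 = 0.6182
beam 5: φ=45°, α=330°
  direction (0.8660, -0.5000); cell (3,6); t to first gridline: x 0.1848, y 1.5200 (then +1.1547 / +2.0000)
    (4,6) via x @ 0.1848  # hit
  → r_5 = 0.1848
beam 6: φ=90°, α=15°
  direction (0.9659, 0.2588); cell (3,6); t to first gridline: x 0.1656, y 0.9273 (then +1.0353 / +3.8637)
    (4,6) via x @ 0.1656  # hit
  → r_6 = 0.1656
beam 7: φ=135°, α=60°
  direction (0.5000, 0.8660); cell (3,6); t to first gridline: x 0.3200, y 0.2771 (then +2.0000 / +1.1547)
    (3,7) via y @ 0.2771
    (4,7) via x @ 0.3200
    (4,8) via y @ 1.4318
    (5,8) via x @ 2.3200  # hit
  → r_7 = 2.3200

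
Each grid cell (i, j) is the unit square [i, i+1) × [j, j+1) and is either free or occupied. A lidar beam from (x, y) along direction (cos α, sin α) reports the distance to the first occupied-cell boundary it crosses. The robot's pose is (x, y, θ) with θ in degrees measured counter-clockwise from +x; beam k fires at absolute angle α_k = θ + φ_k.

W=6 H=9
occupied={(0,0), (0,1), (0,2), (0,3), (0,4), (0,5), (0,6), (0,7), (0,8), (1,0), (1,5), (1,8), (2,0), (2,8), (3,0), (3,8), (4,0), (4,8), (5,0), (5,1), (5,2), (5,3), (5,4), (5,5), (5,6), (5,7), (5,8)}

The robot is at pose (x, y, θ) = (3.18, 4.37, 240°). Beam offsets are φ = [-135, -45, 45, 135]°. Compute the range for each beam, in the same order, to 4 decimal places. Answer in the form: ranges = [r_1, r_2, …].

beam 1: φ=-135°, α=105°
  d=(-0.2588,0.9659)  start (3,4)  tX=0.6955 tY=0.6522  stride 1/|dx|=3.8637 1/|dy|=1.0353
    cross y-line → (3,5), t=0.6522
    cross x-line → (2,5), t=0.6955
    cross y-line → (2,6), t=1.6875
    cross y-line → (2,7), t=2.7228
    cross y-line → (2,8), t=3.7581 (wall)
  → r_1 = 3.7581
beam 2: φ=-45°, α=195°
  d=(-0.9659,-0.2588)  start (3,4)  tX=0.1863 tY=1.4296  stride 1/|dx|=1.0353 1/|dy|=3.8637
    cross x-line → (2,4), t=0.1863
    cross x-line → (1,4), t=1.2216
    cross y-line → (1,3), t=1.4296
    cross x-line → (0,3), t=2.2569 (wall)
  → r_2 = 2.2569
beam 3: φ=45°, α=285°
  d=(0.2588,-0.9659)  start (3,4)  tX=3.1682 tY=0.3831  stride 1/|dx|=3.8637 1/|dy|=1.0353
    cross y-line → (3,3), t=0.3831
    cross y-line → (3,2), t=1.4183
    cross y-line → (3,1), t=2.4536
    cross x-line → (4,1), t=3.1682
    cross y-line → (4,0), t=3.4889 (wall)
  → r_3 = 3.4889
beam 4: φ=135°, α=15°
  d=(0.9659,0.2588)  start (3,4)  tX=0.8489 tY=2.4341  stride 1/|dx|=1.0353 1/|dy|=3.8637
    cross x-line → (4,4), t=0.8489
    cross x-line → (5,4), t=1.8842 (wall)
  → r_4 = 1.8842

ranges = [3.7581, 2.2569, 3.4889, 1.8842]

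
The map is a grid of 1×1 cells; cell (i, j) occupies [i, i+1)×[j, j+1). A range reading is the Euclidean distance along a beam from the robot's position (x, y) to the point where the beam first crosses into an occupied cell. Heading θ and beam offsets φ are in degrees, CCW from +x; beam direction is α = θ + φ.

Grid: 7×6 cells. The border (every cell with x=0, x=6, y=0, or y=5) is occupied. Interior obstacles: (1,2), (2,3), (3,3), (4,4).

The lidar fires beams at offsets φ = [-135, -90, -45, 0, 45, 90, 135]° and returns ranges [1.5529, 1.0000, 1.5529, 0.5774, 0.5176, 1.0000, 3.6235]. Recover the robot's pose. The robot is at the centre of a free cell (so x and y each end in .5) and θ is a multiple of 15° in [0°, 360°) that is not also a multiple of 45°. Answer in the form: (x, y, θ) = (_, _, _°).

(x, y, θ) = (2.5, 1.5, 240°)

The pose lattice has 16·16 = 256 candidates. Test each by forward raycasting.
  (5.5, 1.5, 30°): beam 1 = 0.5176 ≠ 1.5529 ✗
  (5.5, 3.5, 150°): beam 1 = 0.5176 ≠ 1.5529 ✗
  (4.5, 2.5, 255°): beam 1 = 1.0000 ≠ 1.5529 ✗
  (1.5, 4.5, 285°): beam 1 = 0.5774 ≠ 1.5529 ✗
  (4.5, 1.5, 150°): beam 2 = 3.0000 ≠ 1.0000 ✗
  …
  (2.5, 1.5, 240°): r_1=1.5529, r_2=1.0000, r_3=1.5529, r_4=0.5774, r_5=0.5176, r_6=1.0000, r_7=3.6235 — all match ✓
Only this pose fits every beam.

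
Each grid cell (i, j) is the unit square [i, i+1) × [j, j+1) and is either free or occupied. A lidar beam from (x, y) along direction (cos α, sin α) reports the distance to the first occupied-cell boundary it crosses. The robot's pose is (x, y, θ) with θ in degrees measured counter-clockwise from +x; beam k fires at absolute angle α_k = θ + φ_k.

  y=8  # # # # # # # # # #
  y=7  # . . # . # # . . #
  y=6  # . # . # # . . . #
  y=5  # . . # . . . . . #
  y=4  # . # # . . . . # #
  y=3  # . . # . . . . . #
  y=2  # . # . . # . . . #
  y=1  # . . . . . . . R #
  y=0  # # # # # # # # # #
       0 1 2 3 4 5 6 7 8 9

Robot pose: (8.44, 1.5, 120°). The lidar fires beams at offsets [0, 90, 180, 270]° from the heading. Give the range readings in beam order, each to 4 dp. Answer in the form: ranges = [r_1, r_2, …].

ranges = [5.1962, 1.0000, 0.5774, 0.6466]

beam 1: φ=0°, α=120°
  direction (-0.5000, 0.8660); cell (8,1); t to first gridline: x 0.8800, y 0.5774 (then +2.0000 / +1.1547)
    (8,2) via y @ 0.5774
    (7,2) via x @ 0.8800
    (7,3) via y @ 1.7321
    (6,3) via x @ 2.8800
    (6,4) via y @ 2.8868
    (6,5) via y @ 4.0415
    (5,5) via x @ 4.8800
    (5,6) via y @ 5.1962  # hit
  → r_1 = 5.1962
beam 2: φ=90°, α=210°
  direction (-0.8660, -0.5000); cell (8,1); t to first gridline: x 0.5081, y 1.0000 (then +1.1547 / +2.0000)
    (7,1) via x @ 0.5081
    (7,0) via y @ 1.0000  # hit
  → r_2 = 1.0000
beam 3: φ=180°, α=300°
  direction (0.5000, -0.8660); cell (8,1); t to first gridline: x 1.1200, y 0.5774 (then +2.0000 / +1.1547)
    (8,0) via y @ 0.5774  # hit
  → r_3 = 0.5774
beam 4: φ=270°, α=30°
  direction (0.8660, 0.5000); cell (8,1); t to first gridline: x 0.6466, y 1.0000 (then +1.1547 / +2.0000)
    (9,1) via x @ 0.6466  # hit
  → r_4 = 0.6466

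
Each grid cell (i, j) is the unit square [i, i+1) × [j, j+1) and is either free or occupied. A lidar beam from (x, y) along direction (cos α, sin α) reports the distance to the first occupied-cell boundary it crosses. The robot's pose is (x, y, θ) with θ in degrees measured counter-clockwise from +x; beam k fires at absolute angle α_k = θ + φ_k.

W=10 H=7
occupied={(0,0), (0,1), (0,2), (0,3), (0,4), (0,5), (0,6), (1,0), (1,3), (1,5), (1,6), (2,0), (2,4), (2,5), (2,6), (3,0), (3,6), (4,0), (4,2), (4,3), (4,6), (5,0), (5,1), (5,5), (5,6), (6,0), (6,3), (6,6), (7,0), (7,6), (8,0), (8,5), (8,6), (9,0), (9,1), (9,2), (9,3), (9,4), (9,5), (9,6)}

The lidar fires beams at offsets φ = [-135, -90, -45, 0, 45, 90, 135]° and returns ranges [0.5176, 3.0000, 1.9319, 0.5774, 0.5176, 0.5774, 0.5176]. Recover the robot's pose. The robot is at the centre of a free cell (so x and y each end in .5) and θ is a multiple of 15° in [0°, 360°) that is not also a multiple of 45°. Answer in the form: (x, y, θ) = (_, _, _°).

(x, y, θ) = (4.5, 1.5, 240°)

Candidates: 30 free-cell centres × 16 headings = 480 poses. Raycast each; keep the one whose scan matches to 4 dp.
  (2.5, 3.5, 300°): beam 2 = 0.5774 ≠ 3.0000 ✗
  (1.5, 2.5, 15°): beam 1 = 1.0000 ≠ 0.5176 ✗
  (5.5, 2.5, 105°): beam 1 = 3.0000 ≠ 0.5176 ✗
  (1.5, 1.5, 15°): beam 1 = 0.5774 ≠ 0.5176 ✗
  (3.5, 3.5, 120°): beam 2 = 0.5774 ≠ 3.0000 ✗
  …
  (4.5, 1.5, 240°): r_1=0.5176, r_2=3.0000, r_3=1.9319, r_4=0.5774, r_5=0.5176, r_6=0.5774, r_7=0.5176 — all match ✓
Only this pose fits every beam.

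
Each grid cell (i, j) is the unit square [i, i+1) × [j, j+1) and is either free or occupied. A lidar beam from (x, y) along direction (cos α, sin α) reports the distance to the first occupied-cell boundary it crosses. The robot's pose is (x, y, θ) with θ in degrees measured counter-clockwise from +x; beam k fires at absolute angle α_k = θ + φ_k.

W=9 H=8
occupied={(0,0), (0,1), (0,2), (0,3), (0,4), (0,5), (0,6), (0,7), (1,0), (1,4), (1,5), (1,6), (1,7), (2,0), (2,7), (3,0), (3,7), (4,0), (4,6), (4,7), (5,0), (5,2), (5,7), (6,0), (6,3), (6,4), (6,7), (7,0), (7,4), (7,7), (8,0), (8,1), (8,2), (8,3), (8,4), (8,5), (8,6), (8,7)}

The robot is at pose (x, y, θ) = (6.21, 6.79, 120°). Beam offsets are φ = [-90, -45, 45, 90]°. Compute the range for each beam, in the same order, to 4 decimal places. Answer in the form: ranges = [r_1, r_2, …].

beam 1: φ=-90°, α=30°
  cosα=0.8660 sinα=0.5000 | (6,6) | tMaxX 0.9122 tMaxY 0.4200 | tΔX 1.1547 tΔY 2.0000
    t=0.4200 [y] (6,7) — stop
  → r_1 = 0.4200
beam 2: φ=-45°, α=75°
  cosα=0.2588 sinα=0.9659 | (6,6) | tMaxX 3.0523 tMaxY 0.2174 | tΔX 3.8637 tΔY 1.0353
    t=0.2174 [y] (6,7) — stop
  → r_2 = 0.2174
beam 3: φ=45°, α=165°
  cosα=-0.9659 sinα=0.2588 | (6,6) | tMaxX 0.2174 tMaxY 0.8114 | tΔX 1.0353 tΔY 3.8637
    t=0.2174 [x] (5,6)
    t=0.8114 [y] (5,7) — stop
  → r_3 = 0.8114
beam 4: φ=90°, α=210°
  cosα=-0.8660 sinα=-0.5000 | (6,6) | tMaxX 0.2425 tMaxY 1.5800 | tΔX 1.1547 tΔY 2.0000
    t=0.2425 [x] (5,6)
    t=1.3972 [x] (4,6) — stop
  → r_4 = 1.3972

ranges = [0.4200, 0.2174, 0.8114, 1.3972]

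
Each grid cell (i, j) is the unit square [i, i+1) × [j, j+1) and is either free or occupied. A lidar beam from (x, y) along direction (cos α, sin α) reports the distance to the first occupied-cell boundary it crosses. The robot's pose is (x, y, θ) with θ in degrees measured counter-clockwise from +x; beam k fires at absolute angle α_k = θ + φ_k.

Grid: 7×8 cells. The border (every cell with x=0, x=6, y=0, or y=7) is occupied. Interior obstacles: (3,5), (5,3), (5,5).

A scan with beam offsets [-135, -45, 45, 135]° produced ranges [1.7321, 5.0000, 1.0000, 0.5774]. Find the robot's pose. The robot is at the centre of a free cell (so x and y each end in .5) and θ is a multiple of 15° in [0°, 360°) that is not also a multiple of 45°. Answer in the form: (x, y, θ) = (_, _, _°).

The pose lattice has 27·16 = 432 candidates. Test each by forward raycasting.
  (2.5, 6.5, 165°): beam 1 = 1.0000 ≠ 1.7321 ✗
  (3.5, 6.5, 195°): beam 1 = 0.5774 ≠ 1.7321 ✗
  (1.5, 1.5, 165°): beam 1 = 4.0415 ≠ 1.7321 ✗
  (4.5, 1.5, 30°): beam 1 = 0.5176 ≠ 1.7321 ✗
  (2.5, 4.5, 15°): beam 1 = 3.0000 ≠ 1.7321 ✗
  …
  (1.5, 2.5, 75°): r_1=1.7321, r_2=5.0000, r_3=1.0000, r_4=0.5774 — all match ✓
Only this pose fits every beam.

(x, y, θ) = (1.5, 2.5, 75°)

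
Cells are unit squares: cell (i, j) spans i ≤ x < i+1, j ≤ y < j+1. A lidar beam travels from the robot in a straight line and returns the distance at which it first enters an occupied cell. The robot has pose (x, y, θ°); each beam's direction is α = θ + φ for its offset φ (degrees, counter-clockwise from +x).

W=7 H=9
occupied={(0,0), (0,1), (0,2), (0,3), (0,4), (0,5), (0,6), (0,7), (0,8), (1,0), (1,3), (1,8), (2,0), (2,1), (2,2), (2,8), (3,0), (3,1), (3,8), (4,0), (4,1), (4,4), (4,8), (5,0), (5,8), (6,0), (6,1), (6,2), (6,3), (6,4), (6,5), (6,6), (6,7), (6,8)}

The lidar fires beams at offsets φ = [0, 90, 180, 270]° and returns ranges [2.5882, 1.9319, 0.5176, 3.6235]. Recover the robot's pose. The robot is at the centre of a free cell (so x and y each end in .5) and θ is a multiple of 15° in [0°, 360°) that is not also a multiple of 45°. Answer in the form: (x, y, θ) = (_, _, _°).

(x, y, θ) = (3.5, 4.5, 165°)

Enumerate (i+0.5, j+0.5, θ) over the 29 free cells and 16 admissible headings. For each, cast all 4 beams and compare to the given ranges.
  (4.5, 5.5, 240°): beam 1 = 0.5774 ≠ 2.5882 ✗
  (3.5, 5.5, 240°): beam 1 = 2.8868 ≠ 2.5882 ✗
  (2.5, 3.5, 75°): beam 1 = 4.6587 ≠ 2.5882 ✗
  …
  (3.5, 4.5, 165°): r_1=2.5882, r_2=1.9319, r_3=0.5176, r_4=3.6235 — all match ✓
Only this pose fits every beam.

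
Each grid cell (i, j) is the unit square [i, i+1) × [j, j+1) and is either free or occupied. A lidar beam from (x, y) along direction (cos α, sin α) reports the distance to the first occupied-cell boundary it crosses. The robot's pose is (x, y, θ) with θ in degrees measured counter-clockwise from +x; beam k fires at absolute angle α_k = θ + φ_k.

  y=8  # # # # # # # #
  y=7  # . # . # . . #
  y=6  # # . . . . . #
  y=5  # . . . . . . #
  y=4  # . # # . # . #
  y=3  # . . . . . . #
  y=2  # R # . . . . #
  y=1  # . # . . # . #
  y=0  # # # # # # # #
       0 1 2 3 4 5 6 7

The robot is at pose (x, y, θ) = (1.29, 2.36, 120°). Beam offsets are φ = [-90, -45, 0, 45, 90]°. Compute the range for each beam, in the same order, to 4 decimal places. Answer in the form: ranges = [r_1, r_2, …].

ranges = [0.8198, 4.8037, 0.5800, 0.3002, 0.3349]

beam 1: φ=-90°, α=30°
  direction (0.8660, 0.5000); cell (1,2); t to first gridline: x 0.8198, y 1.2800 (then +1.1547 / +2.0000)
    (2,2) via x @ 0.8198  # hit
  → r_1 = 0.8198
beam 2: φ=-45°, α=75°
  direction (0.2588, 0.9659); cell (1,2); t to first gridline: x 2.7432, y 0.6626 (then +3.8637 / +1.0353)
    (1,3) via y @ 0.6626
    (1,4) via y @ 1.6979
    (1,5) via y @ 2.7331
    (2,5) via x @ 2.7432
    (2,6) via y @ 3.7684
    (2,7) via y @ 4.8037  # hit
  → r_2 = 4.8037
beam 3: φ=0°, α=120°
  direction (-0.5000, 0.8660); cell (1,2); t to first gridline: x 0.5800, y 0.7390 (then +2.0000 / +1.1547)
    (0,2) via x @ 0.5800  # hit
  → r_3 = 0.5800
beam 4: φ=45°, α=165°
  direction (-0.9659, 0.2588); cell (1,2); t to first gridline: x 0.3002, y 2.4728 (then +1.0353 / +3.8637)
    (0,2) via x @ 0.3002  # hit
  → r_4 = 0.3002
beam 5: φ=90°, α=210°
  direction (-0.8660, -0.5000); cell (1,2); t to first gridline: x 0.3349, y 0.7200 (then +1.1547 / +2.0000)
    (0,2) via x @ 0.3349  # hit
  → r_5 = 0.3349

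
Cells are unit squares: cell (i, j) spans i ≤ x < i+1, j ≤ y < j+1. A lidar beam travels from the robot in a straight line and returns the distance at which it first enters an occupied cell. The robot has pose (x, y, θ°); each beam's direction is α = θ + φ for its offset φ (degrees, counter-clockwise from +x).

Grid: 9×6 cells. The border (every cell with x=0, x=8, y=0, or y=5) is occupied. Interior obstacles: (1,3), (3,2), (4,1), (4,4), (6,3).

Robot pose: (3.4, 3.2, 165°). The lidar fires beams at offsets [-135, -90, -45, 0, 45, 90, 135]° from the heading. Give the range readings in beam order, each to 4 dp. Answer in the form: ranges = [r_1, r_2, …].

beam 1: φ=-135°, α=30°
  dir = (cos 30°, sin 30°) = (0.8660, 0.5000); from cell (3,3)
  next x-line at t=0.6928, next y-line at t=1.6000; Δt_x=1.1547, Δt_y=2.0000
    x: enter (4,3) at t=0.6928
    y: enter (4,4) at t=1.6000 ← occupied
  → r_1 = 1.6000
beam 2: φ=-90°, α=75°
  dir = (cos 75°, sin 75°) = (0.2588, 0.9659); from cell (3,3)
  next x-line at t=2.3182, next y-line at t=0.8282; Δt_x=3.8637, Δt_y=1.0353
    y: enter (3,4) at t=0.8282
    y: enter (3,5) at t=1.8635 ← occupied
  → r_2 = 1.8635
beam 3: φ=-45°, α=120°
  dir = (cos 120°, sin 120°) = (-0.5000, 0.8660); from cell (3,3)
  next x-line at t=0.8000, next y-line at t=0.9238; Δt_x=2.0000, Δt_y=1.1547
    x: enter (2,3) at t=0.8000
    y: enter (2,4) at t=0.9238
    y: enter (2,5) at t=2.0785 ← occupied
  → r_3 = 2.0785
beam 4: φ=0°, α=165°
  dir = (cos 165°, sin 165°) = (-0.9659, 0.2588); from cell (3,3)
  next x-line at t=0.4141, next y-line at t=3.0910; Δt_x=1.0353, Δt_y=3.8637
    x: enter (2,3) at t=0.4141
    x: enter (1,3) at t=1.4494 ← occupied
  → r_4 = 1.4494
beam 5: φ=45°, α=210°
  dir = (cos 210°, sin 210°) = (-0.8660, -0.5000); from cell (3,3)
  next x-line at t=0.4619, next y-line at t=0.4000; Δt_x=1.1547, Δt_y=2.0000
    y: enter (3,2) at t=0.4000 ← occupied
  → r_5 = 0.4000
beam 6: φ=90°, α=255°
  dir = (cos 255°, sin 255°) = (-0.2588, -0.9659); from cell (3,3)
  next x-line at t=1.5455, next y-line at t=0.2071; Δt_x=3.8637, Δt_y=1.0353
    y: enter (3,2) at t=0.2071 ← occupied
  → r_6 = 0.2071
beam 7: φ=135°, α=300°
  dir = (cos 300°, sin 300°) = (0.5000, -0.8660); from cell (3,3)
  next x-line at t=1.2000, next y-line at t=0.2309; Δt_x=2.0000, Δt_y=1.1547
    y: enter (3,2) at t=0.2309 ← occupied
  → r_7 = 0.2309

ranges = [1.6000, 1.8635, 2.0785, 1.4494, 0.4000, 0.2071, 0.2309]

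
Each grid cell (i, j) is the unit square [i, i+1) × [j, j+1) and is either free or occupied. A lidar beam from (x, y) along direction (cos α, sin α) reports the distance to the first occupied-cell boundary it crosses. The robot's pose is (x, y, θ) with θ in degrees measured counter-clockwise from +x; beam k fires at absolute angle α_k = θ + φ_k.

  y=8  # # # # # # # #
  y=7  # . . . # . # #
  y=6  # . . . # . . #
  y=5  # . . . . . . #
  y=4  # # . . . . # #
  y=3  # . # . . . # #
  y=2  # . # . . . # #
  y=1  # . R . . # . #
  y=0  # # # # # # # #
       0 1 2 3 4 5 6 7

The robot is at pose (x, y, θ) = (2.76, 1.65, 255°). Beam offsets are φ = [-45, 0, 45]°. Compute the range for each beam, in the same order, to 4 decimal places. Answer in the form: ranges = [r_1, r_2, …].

ranges = [1.3000, 0.6729, 0.7506]

beam 1: φ=-45°, α=210°
  d=(-0.8660,-0.5000)  start (2,1)  tX=0.8776 tY=1.3000  stride 1/|dx|=1.1547 1/|dy|=2.0000
    cross x-line → (1,1), t=0.8776
    cross y-line → (1,0), t=1.3000 (wall)
  → r_1 = 1.3000
beam 2: φ=0°, α=255°
  d=(-0.2588,-0.9659)  start (2,1)  tX=2.9364 tY=0.6729  stride 1/|dx|=3.8637 1/|dy|=1.0353
    cross y-line → (2,0), t=0.6729 (wall)
  → r_2 = 0.6729
beam 3: φ=45°, α=300°
  d=(0.5000,-0.8660)  start (2,1)  tX=0.4800 tY=0.7506  stride 1/|dx|=2.0000 1/|dy|=1.1547
    cross x-line → (3,1), t=0.4800
    cross y-line → (3,0), t=0.7506 (wall)
  → r_3 = 0.7506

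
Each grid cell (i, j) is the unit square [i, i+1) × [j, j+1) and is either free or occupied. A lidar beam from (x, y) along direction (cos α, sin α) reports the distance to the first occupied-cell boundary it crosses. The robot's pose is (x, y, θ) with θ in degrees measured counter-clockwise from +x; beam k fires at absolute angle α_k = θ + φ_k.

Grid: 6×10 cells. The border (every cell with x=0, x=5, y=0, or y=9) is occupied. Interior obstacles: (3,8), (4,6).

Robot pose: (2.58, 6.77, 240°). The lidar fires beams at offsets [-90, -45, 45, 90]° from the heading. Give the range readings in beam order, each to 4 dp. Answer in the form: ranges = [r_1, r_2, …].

ranges = [1.8244, 1.6357, 5.9735, 2.7944]

beam 1: φ=-90°, α=150°
  direction (-0.8660, 0.5000); cell (2,6); t to first gridline: x 0.6697, y 0.4600 (then +1.1547 / +2.0000)
    (2,7) via y @ 0.4600
    (1,7) via x @ 0.6697
    (0,7) via x @ 1.8244  # hit
  → r_1 = 1.8244
beam 2: φ=-45°, α=195°
  direction (-0.9659, -0.2588); cell (2,6); t to first gridline: x 0.6005, y 2.9751 (then +1.0353 / +3.8637)
    (1,6) via x @ 0.6005
    (0,6) via x @ 1.6357  # hit
  → r_2 = 1.6357
beam 3: φ=45°, α=285°
  direction (0.2588, -0.9659); cell (2,6); t to first gridline: x 1.6228, y 0.7972 (then +3.8637 / +1.0353)
    (2,5) via y @ 0.7972
    (3,5) via x @ 1.6228
    (3,4) via y @ 1.8324
    (3,3) via y @ 2.8677
    (3,2) via y @ 3.9030
    (3,1) via y @ 4.9383
    (4,1) via x @ 5.4865
    (4,0) via y @ 5.9735  # hit
  → r_3 = 5.9735
beam 4: φ=90°, α=330°
  direction (0.8660, -0.5000); cell (2,6); t to first gridline: x 0.4850, y 1.5400 (then +1.1547 / +2.0000)
    (3,6) via x @ 0.4850
    (3,5) via y @ 1.5400
    (4,5) via x @ 1.6397
    (5,5) via x @ 2.7944  # hit
  → r_4 = 2.7944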